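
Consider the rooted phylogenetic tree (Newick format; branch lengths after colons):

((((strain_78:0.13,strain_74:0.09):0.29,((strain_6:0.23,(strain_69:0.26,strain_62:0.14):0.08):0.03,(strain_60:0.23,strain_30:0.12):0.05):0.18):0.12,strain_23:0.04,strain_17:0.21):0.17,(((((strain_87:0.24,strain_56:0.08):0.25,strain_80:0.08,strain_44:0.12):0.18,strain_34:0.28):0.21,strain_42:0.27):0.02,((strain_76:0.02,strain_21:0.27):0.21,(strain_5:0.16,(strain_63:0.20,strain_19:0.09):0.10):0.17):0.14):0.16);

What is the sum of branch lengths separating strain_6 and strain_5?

1.36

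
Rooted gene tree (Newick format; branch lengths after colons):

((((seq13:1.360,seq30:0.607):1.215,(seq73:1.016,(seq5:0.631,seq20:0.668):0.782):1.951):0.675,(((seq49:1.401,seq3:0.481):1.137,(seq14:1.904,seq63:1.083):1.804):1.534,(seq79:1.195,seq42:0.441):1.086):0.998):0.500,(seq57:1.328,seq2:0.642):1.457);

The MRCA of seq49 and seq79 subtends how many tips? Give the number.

6

The MRCA of seq49 and seq79 is the node subtending (((seq49,seq3),(seq14,seq63)),(seq79,seq42)).
That clade contains 6 terminal taxa: seq14, seq3, seq42, seq49, seq63, seq79.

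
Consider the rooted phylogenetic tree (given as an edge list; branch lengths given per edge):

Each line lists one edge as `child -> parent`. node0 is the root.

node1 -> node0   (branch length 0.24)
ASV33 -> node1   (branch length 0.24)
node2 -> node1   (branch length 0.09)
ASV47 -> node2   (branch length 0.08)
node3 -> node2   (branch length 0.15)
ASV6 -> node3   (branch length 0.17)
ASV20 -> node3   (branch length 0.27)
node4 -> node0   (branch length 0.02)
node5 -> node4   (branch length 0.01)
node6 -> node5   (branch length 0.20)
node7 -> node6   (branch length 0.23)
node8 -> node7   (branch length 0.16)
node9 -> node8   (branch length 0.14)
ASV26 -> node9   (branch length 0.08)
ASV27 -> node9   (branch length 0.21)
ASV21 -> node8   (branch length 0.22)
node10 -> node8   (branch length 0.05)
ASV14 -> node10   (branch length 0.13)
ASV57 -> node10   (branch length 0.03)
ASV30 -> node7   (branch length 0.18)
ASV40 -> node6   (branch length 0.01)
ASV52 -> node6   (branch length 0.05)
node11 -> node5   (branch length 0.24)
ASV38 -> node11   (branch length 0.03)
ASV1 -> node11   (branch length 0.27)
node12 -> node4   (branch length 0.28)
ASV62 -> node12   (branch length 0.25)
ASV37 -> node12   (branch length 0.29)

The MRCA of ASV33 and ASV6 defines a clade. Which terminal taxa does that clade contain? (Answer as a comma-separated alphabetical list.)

ASV20, ASV33, ASV47, ASV6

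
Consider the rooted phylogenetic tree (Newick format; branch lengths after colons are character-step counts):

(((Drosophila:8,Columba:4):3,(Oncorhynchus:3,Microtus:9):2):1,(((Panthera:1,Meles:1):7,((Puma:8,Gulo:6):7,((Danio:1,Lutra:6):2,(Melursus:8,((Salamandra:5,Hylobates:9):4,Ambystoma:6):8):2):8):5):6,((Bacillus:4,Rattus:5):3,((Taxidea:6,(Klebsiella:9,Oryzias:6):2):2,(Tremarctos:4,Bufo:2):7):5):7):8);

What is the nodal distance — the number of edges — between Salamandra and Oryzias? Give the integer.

12

The MRCA of Salamandra and Oryzias is the node subtending (((Panthera,Meles),((Puma,Gulo),((Danio,Lutra),(Melursus,((Salamandra,Hylobates),Ambystoma))))),((Bacillus,Rattus),((Taxidea,(Klebsiella,Oryzias)),(Tremarctos,Bufo)))).
From Salamandra up to that node: 7 branches. From Oryzias up to the same node: 5 branches. Total: 7 + 5 = 12.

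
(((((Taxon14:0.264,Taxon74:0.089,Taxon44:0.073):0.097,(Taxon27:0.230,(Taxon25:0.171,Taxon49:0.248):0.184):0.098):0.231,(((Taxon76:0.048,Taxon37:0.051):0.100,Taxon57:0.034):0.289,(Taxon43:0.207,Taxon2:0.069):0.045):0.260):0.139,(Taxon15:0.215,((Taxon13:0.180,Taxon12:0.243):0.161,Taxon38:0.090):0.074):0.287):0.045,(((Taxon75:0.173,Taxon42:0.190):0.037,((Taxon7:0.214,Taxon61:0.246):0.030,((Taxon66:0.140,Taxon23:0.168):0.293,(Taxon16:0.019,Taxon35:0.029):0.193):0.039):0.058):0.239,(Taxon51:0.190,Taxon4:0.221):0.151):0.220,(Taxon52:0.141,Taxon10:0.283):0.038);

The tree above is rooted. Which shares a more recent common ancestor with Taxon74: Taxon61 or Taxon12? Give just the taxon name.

Taxon12

The MRCA of Taxon74 and Taxon12 subtends ((((Taxon14,Taxon74,Taxon44),(Taxon27,(Taxon25,Taxon49))),(((Taxon76,Taxon37),Taxon57),(Taxon43,Taxon2))),(Taxon15,((Taxon13,Taxon12),Taxon38))) (15 taxa).
The MRCA of Taxon74 and Taxon61 is the root, subtending the entire tree (27 taxa).
The first is nested inside the second, so Taxon74 shares a more recent common ancestor with Taxon12.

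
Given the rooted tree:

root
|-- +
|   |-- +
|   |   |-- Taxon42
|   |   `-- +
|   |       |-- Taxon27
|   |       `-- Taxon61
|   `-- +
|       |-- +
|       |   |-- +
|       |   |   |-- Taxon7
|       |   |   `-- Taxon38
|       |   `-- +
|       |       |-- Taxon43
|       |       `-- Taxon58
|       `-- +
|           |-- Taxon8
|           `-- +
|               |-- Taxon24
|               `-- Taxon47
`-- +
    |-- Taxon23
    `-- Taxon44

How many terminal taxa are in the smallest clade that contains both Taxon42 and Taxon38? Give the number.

10

The MRCA of Taxon42 and Taxon38 is the node subtending ((Taxon42,(Taxon27,Taxon61)),(((Taxon7,Taxon38),(Taxon43,Taxon58)),(Taxon8,(Taxon24,Taxon47)))).
That clade contains 10 terminal taxa: Taxon24, Taxon27, Taxon38, Taxon42, Taxon43, Taxon47, Taxon58, Taxon61, Taxon7, Taxon8.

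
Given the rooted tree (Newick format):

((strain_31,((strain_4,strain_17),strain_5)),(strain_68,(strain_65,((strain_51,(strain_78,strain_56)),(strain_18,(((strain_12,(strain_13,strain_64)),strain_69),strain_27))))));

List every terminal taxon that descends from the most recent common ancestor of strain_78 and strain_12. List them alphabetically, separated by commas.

Tracing strain_78: it sits inside (strain_78,strain_56).
Tracing strain_12: it sits inside (strain_12,(strain_13,strain_64)).
The smallest clade enclosing both is ((strain_51,(strain_78,strain_56)),(strain_18,(((strain_12,(strain_13,strain_64)),strain_69),strain_27))); the answer is its 9 terminal taxa in alphabetical order.

strain_12, strain_13, strain_18, strain_27, strain_51, strain_56, strain_64, strain_69, strain_78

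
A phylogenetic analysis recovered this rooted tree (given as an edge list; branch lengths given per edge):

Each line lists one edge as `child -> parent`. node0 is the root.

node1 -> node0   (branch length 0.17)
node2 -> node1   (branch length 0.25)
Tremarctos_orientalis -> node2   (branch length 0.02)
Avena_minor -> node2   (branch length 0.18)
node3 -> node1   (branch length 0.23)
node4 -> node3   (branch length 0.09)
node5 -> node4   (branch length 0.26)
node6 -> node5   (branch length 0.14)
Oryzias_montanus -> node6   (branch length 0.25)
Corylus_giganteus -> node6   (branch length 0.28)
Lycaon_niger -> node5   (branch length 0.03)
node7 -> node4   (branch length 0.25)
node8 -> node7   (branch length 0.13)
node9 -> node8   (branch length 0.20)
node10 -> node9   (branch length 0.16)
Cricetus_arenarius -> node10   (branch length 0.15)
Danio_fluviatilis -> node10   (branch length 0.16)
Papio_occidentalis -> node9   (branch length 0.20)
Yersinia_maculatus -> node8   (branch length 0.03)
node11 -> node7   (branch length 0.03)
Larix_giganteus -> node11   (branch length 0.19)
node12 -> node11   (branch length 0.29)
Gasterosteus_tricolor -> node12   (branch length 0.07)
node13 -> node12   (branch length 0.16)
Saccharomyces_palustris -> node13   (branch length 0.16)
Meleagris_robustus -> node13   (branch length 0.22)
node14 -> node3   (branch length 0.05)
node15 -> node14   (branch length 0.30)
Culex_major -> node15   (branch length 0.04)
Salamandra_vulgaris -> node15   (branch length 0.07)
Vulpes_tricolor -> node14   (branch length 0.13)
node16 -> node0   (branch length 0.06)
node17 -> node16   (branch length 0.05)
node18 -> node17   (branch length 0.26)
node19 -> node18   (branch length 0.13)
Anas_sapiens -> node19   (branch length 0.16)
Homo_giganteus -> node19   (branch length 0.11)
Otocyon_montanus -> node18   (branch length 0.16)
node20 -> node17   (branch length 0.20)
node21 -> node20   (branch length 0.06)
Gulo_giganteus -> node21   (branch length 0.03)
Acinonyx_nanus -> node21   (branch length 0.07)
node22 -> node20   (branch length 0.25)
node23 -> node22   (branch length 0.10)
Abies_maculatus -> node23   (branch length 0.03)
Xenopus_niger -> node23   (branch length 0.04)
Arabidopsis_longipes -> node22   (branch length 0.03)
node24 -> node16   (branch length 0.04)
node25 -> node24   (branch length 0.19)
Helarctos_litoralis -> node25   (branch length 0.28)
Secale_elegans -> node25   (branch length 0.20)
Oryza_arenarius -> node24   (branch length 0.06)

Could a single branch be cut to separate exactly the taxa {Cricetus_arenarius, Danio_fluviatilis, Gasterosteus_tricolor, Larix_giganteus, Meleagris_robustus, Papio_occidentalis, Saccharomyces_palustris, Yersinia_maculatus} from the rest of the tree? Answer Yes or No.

Yes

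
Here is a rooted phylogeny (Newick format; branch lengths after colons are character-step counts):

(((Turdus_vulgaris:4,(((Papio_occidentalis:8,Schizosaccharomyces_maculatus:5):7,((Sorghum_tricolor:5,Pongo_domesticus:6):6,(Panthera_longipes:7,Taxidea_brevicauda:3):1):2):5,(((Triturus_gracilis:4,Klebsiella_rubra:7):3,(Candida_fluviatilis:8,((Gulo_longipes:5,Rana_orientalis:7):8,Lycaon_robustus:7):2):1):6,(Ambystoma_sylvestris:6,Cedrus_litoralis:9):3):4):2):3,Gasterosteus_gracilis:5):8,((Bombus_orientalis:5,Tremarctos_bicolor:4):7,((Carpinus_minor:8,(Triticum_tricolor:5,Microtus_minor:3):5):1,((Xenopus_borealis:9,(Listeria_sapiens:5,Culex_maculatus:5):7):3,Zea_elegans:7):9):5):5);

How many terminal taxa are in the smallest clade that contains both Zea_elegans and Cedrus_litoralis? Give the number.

25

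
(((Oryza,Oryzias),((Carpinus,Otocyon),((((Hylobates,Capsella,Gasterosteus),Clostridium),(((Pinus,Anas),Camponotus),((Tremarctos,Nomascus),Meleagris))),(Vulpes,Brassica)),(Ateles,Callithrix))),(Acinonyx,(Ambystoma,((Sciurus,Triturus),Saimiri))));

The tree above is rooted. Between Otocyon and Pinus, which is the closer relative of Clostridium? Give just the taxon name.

The MRCA of Clostridium and Pinus subtends (((Hylobates,Capsella,Gasterosteus),Clostridium),(((Pinus,Anas),Camponotus),((Tremarctos,Nomascus),Meleagris))) (10 taxa).
The MRCA of Clostridium and Otocyon subtends ((Carpinus,Otocyon),((((Hylobates,Capsella,Gasterosteus),Clostridium),(((Pinus,Anas),Camponotus),((Tremarctos,Nomascus),Meleagris))),(Vulpes,Brassica)),(Ateles,Callithrix)) (16 taxa).
The first is nested inside the second, so Clostridium shares a more recent common ancestor with Pinus.

Pinus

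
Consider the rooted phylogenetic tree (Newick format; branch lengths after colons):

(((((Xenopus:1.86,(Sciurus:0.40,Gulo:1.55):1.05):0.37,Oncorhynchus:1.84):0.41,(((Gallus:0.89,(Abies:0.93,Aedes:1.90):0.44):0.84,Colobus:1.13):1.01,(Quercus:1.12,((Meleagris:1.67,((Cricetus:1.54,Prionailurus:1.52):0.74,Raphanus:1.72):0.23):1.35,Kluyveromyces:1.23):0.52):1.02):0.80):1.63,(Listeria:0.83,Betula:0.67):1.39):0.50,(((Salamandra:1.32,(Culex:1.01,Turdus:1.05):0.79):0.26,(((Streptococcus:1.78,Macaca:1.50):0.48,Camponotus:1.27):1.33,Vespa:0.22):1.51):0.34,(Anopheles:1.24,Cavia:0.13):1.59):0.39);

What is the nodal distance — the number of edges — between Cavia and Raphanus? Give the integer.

The MRCA of Cavia and Raphanus is the root of the tree.
From Cavia up to that node: 3 branches. From Raphanus up to the same node: 8 branches. Total: 3 + 8 = 11.

11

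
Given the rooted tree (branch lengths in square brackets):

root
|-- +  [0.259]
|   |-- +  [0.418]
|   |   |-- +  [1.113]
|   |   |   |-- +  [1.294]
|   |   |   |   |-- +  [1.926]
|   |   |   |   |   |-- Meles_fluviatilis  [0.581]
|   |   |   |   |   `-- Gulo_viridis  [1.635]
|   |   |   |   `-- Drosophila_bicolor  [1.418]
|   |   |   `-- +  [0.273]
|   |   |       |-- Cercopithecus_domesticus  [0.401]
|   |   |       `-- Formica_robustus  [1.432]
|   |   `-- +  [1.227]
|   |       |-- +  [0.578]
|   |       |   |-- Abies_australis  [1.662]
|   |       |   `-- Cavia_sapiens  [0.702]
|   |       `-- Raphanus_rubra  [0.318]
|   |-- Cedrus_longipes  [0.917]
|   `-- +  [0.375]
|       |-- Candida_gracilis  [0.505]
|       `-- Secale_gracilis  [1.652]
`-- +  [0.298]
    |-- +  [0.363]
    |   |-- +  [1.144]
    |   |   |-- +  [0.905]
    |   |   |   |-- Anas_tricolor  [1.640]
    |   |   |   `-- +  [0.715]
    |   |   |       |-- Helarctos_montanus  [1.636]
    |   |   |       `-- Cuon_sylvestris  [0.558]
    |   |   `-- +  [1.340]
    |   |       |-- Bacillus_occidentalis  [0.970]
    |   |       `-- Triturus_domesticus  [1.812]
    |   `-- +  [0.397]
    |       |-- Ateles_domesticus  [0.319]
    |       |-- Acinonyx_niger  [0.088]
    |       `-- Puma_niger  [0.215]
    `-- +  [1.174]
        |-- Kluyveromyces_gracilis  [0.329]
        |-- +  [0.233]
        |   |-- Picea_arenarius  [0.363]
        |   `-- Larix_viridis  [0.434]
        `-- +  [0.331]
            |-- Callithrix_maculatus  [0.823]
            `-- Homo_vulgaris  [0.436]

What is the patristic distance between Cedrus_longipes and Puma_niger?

The path runs Cedrus_longipes → … → MRCA → … → Puma_niger; the MRCA is the root of the tree.
Branch lengths along that path: 0.917 + 0.259 + 0.298 + 0.363 + 0.397 + 0.215 = 2.449.

2.449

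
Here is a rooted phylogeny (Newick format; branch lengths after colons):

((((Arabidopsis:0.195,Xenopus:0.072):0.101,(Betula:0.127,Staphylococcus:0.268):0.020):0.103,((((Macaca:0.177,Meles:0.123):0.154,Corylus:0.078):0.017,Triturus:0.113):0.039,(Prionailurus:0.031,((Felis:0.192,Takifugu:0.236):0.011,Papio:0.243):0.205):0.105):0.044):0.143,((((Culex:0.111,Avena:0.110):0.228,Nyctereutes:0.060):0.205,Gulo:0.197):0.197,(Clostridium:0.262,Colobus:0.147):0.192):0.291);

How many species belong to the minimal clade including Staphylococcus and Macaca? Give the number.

12

The MRCA of Staphylococcus and Macaca is the node subtending (((Arabidopsis,Xenopus),(Betula,Staphylococcus)),((((Macaca,Meles),Corylus),Triturus),(Prionailurus,((Felis,Takifugu),Papio)))).
That clade contains 12 terminal taxa: Arabidopsis, Betula, Corylus, Felis, Macaca, Meles, Papio, Prionailurus, Staphylococcus, Takifugu, Triturus, Xenopus.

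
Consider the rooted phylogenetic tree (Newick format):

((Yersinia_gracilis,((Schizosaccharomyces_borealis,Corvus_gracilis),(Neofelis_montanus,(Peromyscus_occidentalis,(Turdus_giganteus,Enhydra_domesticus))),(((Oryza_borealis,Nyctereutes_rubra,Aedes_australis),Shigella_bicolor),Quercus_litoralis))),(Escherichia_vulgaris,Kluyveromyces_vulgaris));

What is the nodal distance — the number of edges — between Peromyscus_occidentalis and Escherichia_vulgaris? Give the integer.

7

The MRCA of Peromyscus_occidentalis and Escherichia_vulgaris is the root of the tree.
From Peromyscus_occidentalis up to that node: 5 branches. From Escherichia_vulgaris up to the same node: 2 branches. Total: 5 + 2 = 7.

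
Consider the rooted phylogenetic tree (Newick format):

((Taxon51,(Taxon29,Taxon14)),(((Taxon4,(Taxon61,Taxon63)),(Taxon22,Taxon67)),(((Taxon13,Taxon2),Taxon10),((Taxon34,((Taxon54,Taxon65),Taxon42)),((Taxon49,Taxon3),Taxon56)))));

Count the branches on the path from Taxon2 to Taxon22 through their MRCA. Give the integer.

The MRCA of Taxon2 and Taxon22 is the node subtending (((Taxon4,(Taxon61,Taxon63)),(Taxon22,Taxon67)),(((Taxon13,Taxon2),Taxon10),((Taxon34,((Taxon54,Taxon65),Taxon42)),((Taxon49,Taxon3),Taxon56)))).
From Taxon2 up to that node: 4 branches. From Taxon22 up to the same node: 3 branches. Total: 4 + 3 = 7.

7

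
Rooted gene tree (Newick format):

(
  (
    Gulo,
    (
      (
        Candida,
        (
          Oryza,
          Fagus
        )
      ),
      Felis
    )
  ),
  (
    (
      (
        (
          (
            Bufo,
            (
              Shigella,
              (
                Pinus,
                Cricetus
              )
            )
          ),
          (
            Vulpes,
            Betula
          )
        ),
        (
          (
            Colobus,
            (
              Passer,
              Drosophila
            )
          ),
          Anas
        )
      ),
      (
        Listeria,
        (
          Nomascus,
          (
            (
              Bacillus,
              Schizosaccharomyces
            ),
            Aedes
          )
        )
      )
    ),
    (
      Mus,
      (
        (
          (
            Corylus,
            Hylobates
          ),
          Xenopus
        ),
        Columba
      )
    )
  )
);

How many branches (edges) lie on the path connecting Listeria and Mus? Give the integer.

5

The MRCA of Listeria and Mus is the node subtending (((((Bufo,(Shigella,(Pinus,Cricetus))),(Vulpes,Betula)),((Colobus,(Passer,Drosophila)),Anas)),(Listeria,(Nomascus,((Bacillus,Schizosaccharomyces),Aedes)))),(Mus,(((Corylus,Hylobates),Xenopus),Columba))).
From Listeria up to that node: 3 branches. From Mus up to the same node: 2 branches. Total: 3 + 2 = 5.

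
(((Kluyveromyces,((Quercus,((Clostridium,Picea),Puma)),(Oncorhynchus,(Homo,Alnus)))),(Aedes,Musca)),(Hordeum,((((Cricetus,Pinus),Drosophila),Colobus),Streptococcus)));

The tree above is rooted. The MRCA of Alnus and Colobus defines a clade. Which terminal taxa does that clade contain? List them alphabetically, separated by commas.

Aedes, Alnus, Clostridium, Colobus, Cricetus, Drosophila, Homo, Hordeum, Kluyveromyces, Musca, Oncorhynchus, Picea, Pinus, Puma, Quercus, Streptococcus

Tracing Alnus: it sits inside (Homo,Alnus).
Tracing Colobus: it sits inside (((Cricetus,Pinus),Drosophila),Colobus).
The smallest clade enclosing both is the whole tree (their MRCA is the root), so the answer is all 16 tips in alphabetical order.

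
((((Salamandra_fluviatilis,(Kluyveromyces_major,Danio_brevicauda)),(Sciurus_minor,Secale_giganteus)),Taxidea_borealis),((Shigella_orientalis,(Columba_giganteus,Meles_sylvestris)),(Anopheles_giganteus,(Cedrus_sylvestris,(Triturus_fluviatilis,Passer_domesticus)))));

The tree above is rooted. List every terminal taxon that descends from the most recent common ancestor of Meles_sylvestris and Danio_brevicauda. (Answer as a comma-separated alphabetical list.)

Anopheles_giganteus, Cedrus_sylvestris, Columba_giganteus, Danio_brevicauda, Kluyveromyces_major, Meles_sylvestris, Passer_domesticus, Salamandra_fluviatilis, Sciurus_minor, Secale_giganteus, Shigella_orientalis, Taxidea_borealis, Triturus_fluviatilis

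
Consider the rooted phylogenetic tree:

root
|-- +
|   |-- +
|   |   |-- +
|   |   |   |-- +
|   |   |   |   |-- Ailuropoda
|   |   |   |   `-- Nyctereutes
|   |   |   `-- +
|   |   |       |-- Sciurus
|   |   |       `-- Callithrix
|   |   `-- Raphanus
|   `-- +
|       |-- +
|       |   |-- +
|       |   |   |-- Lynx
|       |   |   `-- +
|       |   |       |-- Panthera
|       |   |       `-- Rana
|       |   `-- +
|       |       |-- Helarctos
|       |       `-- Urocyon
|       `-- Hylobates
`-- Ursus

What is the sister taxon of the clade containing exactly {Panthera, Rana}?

The clade containing exactly {Panthera, Rana} attaches to the tree at the node subtending (Lynx,(Panthera,Rana)).
The other lineage descending from that same node — the sister group — is the single tip Lynx.

Lynx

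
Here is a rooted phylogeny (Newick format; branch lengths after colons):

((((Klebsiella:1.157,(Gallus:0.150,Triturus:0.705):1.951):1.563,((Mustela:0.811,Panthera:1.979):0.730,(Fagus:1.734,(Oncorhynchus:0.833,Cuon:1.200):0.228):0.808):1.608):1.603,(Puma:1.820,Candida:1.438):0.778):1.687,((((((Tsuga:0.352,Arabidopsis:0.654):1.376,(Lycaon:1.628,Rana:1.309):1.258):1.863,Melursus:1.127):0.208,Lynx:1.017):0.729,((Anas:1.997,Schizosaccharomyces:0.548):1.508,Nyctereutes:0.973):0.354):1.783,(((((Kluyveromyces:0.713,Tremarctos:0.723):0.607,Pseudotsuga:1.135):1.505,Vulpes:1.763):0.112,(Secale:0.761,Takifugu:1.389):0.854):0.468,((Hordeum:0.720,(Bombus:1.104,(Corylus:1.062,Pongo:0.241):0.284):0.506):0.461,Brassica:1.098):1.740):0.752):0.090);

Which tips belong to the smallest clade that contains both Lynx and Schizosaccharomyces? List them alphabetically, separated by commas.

Tracing Lynx: it sits inside ((((Tsuga,Arabidopsis),(Lycaon,Rana)),Melursus),Lynx).
Tracing Schizosaccharomyces: it sits inside (Anas,Schizosaccharomyces).
The smallest clade enclosing both is (((((Tsuga,Arabidopsis),(Lycaon,Rana)),Melursus),Lynx),((Anas,Schizosaccharomyces),Nyctereutes)); the answer is its 9 terminal taxa in alphabetical order.

Anas, Arabidopsis, Lycaon, Lynx, Melursus, Nyctereutes, Rana, Schizosaccharomyces, Tsuga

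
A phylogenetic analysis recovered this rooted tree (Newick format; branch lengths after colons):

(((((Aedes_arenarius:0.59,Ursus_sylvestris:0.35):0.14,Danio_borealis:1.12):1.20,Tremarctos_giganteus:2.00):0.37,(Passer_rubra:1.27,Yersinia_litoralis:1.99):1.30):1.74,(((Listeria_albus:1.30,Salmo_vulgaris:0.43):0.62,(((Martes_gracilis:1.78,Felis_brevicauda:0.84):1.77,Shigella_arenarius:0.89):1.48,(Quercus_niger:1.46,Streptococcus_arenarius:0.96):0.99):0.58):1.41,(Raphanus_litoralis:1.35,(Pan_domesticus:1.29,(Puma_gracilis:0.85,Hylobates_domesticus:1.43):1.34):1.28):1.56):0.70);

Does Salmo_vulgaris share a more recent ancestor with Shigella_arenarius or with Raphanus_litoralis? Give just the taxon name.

The MRCA of Salmo_vulgaris and Shigella_arenarius subtends ((Listeria_albus,Salmo_vulgaris),(((Martes_gracilis,Felis_brevicauda),Shigella_arenarius),(Quercus_niger,Streptococcus_arenarius))) (7 taxa).
The MRCA of Salmo_vulgaris and Raphanus_litoralis subtends (((Listeria_albus,Salmo_vulgaris),(((Martes_gracilis,Felis_brevicauda),Shigella_arenarius),(Quercus_niger,Streptococcus_arenarius))),(Raphanus_litoralis,(Pan_domesticus,(Puma_gracilis,Hylobates_domesticus)))) (11 taxa).
The first is nested inside the second, so Salmo_vulgaris shares a more recent common ancestor with Shigella_arenarius.

Shigella_arenarius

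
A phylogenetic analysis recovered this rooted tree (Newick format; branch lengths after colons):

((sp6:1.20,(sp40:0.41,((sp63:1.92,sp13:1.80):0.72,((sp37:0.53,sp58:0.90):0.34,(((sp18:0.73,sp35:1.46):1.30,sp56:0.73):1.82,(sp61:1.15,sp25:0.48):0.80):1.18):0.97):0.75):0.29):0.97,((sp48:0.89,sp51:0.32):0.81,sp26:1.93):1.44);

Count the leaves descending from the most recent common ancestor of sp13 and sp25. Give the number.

9

The MRCA of sp13 and sp25 is the node subtending ((sp63,sp13),((sp37,sp58),(((sp18,sp35),sp56),(sp61,sp25)))).
That clade contains 9 terminal taxa: sp13, sp18, sp25, sp35, sp37, sp56, sp58, sp61, sp63.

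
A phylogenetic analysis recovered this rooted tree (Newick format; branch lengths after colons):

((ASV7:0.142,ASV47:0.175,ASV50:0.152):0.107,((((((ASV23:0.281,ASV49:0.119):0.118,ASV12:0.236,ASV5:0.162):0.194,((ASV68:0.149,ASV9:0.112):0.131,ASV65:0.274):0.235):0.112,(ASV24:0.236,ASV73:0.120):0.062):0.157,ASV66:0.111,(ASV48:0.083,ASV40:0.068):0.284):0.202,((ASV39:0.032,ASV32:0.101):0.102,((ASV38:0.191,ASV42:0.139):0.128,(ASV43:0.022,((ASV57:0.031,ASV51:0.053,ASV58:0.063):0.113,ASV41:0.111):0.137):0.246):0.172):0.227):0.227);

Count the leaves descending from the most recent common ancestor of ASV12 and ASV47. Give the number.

24

The MRCA of ASV12 and ASV47 is the root, so the clade is the entire tree.
That clade contains 24 terminal taxa: ASV12, ASV23, ASV24, ASV32, ASV38, ASV39, ASV40, ASV41, ASV42, ASV43, ASV47, ASV48, ASV49, ASV5, ASV50, ASV51, ASV57, ASV58, ASV65, ASV66, ASV68, ASV7, ASV73, ASV9.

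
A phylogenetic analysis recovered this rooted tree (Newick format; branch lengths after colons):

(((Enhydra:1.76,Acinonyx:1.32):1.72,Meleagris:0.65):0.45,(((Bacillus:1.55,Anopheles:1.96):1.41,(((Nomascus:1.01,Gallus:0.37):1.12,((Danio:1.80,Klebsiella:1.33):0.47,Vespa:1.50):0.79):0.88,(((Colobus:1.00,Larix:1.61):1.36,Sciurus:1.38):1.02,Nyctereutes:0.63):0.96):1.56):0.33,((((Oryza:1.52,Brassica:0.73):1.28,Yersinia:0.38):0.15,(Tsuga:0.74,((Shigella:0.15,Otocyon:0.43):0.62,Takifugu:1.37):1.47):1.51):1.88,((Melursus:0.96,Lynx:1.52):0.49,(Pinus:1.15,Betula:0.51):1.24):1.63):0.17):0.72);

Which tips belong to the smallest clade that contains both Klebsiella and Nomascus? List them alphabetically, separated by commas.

Tracing Klebsiella: it sits inside (Danio,Klebsiella).
Tracing Nomascus: it sits inside (Nomascus,Gallus).
The smallest clade enclosing both is ((Nomascus,Gallus),((Danio,Klebsiella),Vespa)); the answer is its 5 terminal taxa in alphabetical order.

Danio, Gallus, Klebsiella, Nomascus, Vespa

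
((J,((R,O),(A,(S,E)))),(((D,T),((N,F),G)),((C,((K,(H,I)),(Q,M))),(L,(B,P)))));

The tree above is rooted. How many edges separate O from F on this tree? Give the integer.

9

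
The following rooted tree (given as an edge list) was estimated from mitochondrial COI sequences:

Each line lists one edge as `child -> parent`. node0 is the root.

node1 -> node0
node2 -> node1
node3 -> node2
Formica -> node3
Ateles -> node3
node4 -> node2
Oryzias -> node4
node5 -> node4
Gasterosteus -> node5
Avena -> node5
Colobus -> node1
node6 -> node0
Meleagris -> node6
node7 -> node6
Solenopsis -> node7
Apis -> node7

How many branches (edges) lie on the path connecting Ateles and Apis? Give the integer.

The MRCA of Ateles and Apis is the root of the tree.
From Ateles up to that node: 4 branches. From Apis up to the same node: 3 branches. Total: 4 + 3 = 7.

7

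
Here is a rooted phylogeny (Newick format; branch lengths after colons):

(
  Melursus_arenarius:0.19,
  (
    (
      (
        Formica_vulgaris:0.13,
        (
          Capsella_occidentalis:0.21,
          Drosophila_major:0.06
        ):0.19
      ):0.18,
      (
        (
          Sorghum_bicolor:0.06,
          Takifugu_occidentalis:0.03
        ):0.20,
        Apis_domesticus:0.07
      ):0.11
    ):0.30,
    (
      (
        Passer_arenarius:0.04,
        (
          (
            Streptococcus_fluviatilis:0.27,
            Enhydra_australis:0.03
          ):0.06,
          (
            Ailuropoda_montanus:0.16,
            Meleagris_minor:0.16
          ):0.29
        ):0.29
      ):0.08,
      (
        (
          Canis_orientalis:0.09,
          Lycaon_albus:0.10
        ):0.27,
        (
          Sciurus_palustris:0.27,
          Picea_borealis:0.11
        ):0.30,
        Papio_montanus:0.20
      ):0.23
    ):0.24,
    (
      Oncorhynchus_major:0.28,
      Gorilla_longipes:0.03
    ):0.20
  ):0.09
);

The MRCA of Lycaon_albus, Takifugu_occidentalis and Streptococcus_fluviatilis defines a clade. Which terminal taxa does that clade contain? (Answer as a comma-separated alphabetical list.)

Ailuropoda_montanus, Apis_domesticus, Canis_orientalis, Capsella_occidentalis, Drosophila_major, Enhydra_australis, Formica_vulgaris, Gorilla_longipes, Lycaon_albus, Meleagris_minor, Oncorhynchus_major, Papio_montanus, Passer_arenarius, Picea_borealis, Sciurus_palustris, Sorghum_bicolor, Streptococcus_fluviatilis, Takifugu_occidentalis

Tracing Lycaon_albus: it sits inside (Canis_orientalis,Lycaon_albus).
Tracing Takifugu_occidentalis: it sits inside (Sorghum_bicolor,Takifugu_occidentalis).
Tracing Streptococcus_fluviatilis: it sits inside (Streptococcus_fluviatilis,Enhydra_australis).
The smallest clade enclosing all 3 is (((Formica_vulgaris,(Capsella_occidentalis,Drosophila_major)),((Sorghum_bicolor,Takifugu_occidentalis),Apis_domesticus)),((Passer_arenarius,((Streptococcus_fluviatilis,Enhydra_australis),(Ailuropoda_montanus,Meleagris_minor))),((Canis_orientalis,Lycaon_albus),(Sciurus_palustris,Picea_borealis),Papio_montanus)),(Oncorhynchus_major,Gorilla_longipes)); the answer is its 18 terminal taxa in alphabetical order.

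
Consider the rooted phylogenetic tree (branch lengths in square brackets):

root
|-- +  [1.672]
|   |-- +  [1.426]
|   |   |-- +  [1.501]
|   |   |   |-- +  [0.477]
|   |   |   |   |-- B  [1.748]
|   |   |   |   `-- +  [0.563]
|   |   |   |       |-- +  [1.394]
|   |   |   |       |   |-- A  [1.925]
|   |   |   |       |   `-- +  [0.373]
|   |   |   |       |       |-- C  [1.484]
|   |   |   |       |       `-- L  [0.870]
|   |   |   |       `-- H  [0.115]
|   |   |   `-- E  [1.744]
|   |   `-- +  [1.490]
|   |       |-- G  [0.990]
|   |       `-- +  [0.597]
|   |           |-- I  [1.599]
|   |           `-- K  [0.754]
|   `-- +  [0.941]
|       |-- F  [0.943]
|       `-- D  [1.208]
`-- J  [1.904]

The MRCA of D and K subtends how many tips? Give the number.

11

The MRCA of D and K is the node subtending ((((B,((A,(C,L)),H)),E),(G,(I,K))),(F,D)).
That clade contains 11 terminal taxa: A, B, C, D, E, F, G, H, I, K, L.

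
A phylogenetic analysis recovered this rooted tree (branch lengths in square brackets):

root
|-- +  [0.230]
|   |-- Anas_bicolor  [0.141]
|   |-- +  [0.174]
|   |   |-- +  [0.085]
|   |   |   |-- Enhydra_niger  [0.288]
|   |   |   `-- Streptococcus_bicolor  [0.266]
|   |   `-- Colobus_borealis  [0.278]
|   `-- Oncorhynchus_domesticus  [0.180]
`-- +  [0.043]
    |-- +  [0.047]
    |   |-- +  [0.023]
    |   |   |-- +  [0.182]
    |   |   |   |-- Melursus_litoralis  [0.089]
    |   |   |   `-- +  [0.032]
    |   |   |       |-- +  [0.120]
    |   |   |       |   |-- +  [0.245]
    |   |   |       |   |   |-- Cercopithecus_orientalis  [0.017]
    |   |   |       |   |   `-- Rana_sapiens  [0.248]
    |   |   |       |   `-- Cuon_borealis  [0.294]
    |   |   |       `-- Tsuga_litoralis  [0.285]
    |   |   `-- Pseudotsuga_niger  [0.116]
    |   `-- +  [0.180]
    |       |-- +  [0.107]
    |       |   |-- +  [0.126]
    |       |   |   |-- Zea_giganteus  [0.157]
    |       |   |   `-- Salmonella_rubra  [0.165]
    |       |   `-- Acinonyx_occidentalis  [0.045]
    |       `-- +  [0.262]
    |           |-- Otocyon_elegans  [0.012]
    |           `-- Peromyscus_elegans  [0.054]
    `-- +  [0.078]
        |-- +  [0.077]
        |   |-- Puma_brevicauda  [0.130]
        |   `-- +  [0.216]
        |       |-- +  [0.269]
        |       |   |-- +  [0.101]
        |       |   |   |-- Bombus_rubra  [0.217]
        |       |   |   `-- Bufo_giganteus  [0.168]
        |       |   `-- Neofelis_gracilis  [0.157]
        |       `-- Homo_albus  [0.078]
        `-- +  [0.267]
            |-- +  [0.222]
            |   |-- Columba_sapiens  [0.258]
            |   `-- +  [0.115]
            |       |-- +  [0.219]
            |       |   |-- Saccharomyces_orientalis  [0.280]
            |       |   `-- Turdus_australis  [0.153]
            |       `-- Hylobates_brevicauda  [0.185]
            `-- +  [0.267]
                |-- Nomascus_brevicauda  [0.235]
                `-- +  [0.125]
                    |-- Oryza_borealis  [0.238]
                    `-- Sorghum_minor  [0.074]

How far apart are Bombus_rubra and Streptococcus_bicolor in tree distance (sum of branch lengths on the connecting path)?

The path runs Bombus_rubra → … → MRCA → … → Streptococcus_bicolor; the MRCA is the root of the tree.
Branch lengths along that path: 0.217 + 0.101 + 0.269 + 0.216 + 0.077 + 0.078 + 0.043 + 0.230 + 0.174 + 0.085 + 0.266 = 1.756.

1.756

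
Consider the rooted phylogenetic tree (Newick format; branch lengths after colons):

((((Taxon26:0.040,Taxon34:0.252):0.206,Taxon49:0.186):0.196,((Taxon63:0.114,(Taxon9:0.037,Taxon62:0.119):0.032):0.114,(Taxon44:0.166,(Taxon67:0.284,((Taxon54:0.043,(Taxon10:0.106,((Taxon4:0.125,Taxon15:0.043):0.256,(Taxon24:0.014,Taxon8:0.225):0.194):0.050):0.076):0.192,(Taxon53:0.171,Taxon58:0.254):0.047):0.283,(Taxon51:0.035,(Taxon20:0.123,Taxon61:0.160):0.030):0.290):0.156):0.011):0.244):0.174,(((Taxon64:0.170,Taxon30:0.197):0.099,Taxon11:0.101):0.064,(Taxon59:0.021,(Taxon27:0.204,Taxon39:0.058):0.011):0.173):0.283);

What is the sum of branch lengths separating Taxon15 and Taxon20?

The path runs Taxon15 → … → MRCA → … → Taxon20; the MRCA is the node subtending (Taxon67,((Taxon54,(Taxon10,((Taxon4,Taxon15),(Taxon24,Taxon8)))),(Taxon53,Taxon58)),(Taxon51,(Taxon20,Taxon61))).
Branch lengths along that path: 0.043 + 0.256 + 0.050 + 0.076 + 0.192 + 0.283 + 0.290 + 0.030 + 0.123 = 1.343.

1.343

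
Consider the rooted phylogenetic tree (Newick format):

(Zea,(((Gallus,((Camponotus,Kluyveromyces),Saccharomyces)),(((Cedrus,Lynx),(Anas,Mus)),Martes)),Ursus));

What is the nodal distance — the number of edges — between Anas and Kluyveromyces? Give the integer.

8

The MRCA of Anas and Kluyveromyces is the node subtending ((Gallus,((Camponotus,Kluyveromyces),Saccharomyces)),(((Cedrus,Lynx),(Anas,Mus)),Martes)).
From Anas up to that node: 4 branches. From Kluyveromyces up to the same node: 4 branches. Total: 4 + 4 = 8.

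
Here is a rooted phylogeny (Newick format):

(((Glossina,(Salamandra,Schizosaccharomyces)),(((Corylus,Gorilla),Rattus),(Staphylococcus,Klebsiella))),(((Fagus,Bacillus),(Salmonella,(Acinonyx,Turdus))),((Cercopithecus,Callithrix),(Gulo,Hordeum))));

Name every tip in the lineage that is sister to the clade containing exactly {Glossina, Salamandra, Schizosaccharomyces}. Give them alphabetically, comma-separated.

The clade containing exactly {Glossina, Salamandra, Schizosaccharomyces} attaches to the tree at the node subtending ((Glossina,(Salamandra,Schizosaccharomyces)),(((Corylus,Gorilla),Rattus),(Staphylococcus,Klebsiella))).
The other lineage descending from that same node — the sister group — is (((Corylus,Gorilla),Rattus),(Staphylococcus,Klebsiella)); its 5 tips in alphabetical order are the answer.

Corylus, Gorilla, Klebsiella, Rattus, Staphylococcus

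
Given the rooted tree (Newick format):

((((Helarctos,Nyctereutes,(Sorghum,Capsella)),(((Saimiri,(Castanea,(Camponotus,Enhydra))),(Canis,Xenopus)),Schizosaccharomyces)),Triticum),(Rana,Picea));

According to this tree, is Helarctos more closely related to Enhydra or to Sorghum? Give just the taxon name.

The MRCA of Helarctos and Sorghum subtends (Helarctos,Nyctereutes,(Sorghum,Capsella)) (4 taxa).
The MRCA of Helarctos and Enhydra subtends ((Helarctos,Nyctereutes,(Sorghum,Capsella)),(((Saimiri,(Castanea,(Camponotus,Enhydra))),(Canis,Xenopus)),Schizosaccharomyces)) (11 taxa).
The first is nested inside the second, so Helarctos shares a more recent common ancestor with Sorghum.

Sorghum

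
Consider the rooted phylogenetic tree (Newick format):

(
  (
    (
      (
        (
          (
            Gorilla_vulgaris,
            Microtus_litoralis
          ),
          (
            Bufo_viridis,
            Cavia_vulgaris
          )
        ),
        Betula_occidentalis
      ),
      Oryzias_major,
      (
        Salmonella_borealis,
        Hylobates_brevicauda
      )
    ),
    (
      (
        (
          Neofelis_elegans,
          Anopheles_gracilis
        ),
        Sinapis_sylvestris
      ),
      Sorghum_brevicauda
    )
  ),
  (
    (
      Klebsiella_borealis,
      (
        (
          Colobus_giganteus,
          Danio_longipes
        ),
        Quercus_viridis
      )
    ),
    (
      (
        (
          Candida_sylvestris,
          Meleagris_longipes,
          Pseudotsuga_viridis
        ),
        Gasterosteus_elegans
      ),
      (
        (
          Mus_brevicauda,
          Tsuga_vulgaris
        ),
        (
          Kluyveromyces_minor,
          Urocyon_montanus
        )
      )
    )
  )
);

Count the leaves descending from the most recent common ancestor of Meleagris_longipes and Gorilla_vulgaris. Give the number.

24

The MRCA of Meleagris_longipes and Gorilla_vulgaris is the root, so the clade is the entire tree.
That clade contains 24 terminal taxa: Anopheles_gracilis, Betula_occidentalis, Bufo_viridis, Candida_sylvestris, Cavia_vulgaris, Colobus_giganteus, Danio_longipes, Gasterosteus_elegans, Gorilla_vulgaris, Hylobates_brevicauda, Klebsiella_borealis, Kluyveromyces_minor, Meleagris_longipes, Microtus_litoralis, Mus_brevicauda, Neofelis_elegans, Oryzias_major, Pseudotsuga_viridis, Quercus_viridis, Salmonella_borealis, Sinapis_sylvestris, Sorghum_brevicauda, Tsuga_vulgaris, Urocyon_montanus.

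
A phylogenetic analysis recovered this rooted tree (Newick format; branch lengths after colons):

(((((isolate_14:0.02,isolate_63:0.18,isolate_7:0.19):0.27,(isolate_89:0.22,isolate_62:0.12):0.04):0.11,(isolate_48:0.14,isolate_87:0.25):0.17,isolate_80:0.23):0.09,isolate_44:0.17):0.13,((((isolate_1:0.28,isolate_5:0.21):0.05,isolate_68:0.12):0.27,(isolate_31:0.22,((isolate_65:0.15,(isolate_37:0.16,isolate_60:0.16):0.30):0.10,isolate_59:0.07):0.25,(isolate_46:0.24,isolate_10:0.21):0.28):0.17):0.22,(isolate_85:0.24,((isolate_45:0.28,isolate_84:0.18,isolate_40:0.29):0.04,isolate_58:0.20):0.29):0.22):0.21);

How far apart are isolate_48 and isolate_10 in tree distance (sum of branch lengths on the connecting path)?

The path runs isolate_48 → … → MRCA → … → isolate_10; the MRCA is the root of the tree.
Branch lengths along that path: 0.14 + 0.17 + 0.09 + 0.13 + 0.21 + 0.22 + 0.17 + 0.28 + 0.21 = 1.62.

1.62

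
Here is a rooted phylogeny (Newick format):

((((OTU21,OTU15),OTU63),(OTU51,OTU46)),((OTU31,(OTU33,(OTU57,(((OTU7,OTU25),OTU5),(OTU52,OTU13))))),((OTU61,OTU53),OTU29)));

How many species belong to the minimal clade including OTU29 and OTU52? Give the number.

The MRCA of OTU29 and OTU52 is the node subtending ((OTU31,(OTU33,(OTU57,(((OTU7,OTU25),OTU5),(OTU52,OTU13))))),((OTU61,OTU53),OTU29)).
That clade contains 11 terminal taxa: OTU13, OTU25, OTU29, OTU31, OTU33, OTU5, OTU52, OTU53, OTU57, OTU61, OTU7.

11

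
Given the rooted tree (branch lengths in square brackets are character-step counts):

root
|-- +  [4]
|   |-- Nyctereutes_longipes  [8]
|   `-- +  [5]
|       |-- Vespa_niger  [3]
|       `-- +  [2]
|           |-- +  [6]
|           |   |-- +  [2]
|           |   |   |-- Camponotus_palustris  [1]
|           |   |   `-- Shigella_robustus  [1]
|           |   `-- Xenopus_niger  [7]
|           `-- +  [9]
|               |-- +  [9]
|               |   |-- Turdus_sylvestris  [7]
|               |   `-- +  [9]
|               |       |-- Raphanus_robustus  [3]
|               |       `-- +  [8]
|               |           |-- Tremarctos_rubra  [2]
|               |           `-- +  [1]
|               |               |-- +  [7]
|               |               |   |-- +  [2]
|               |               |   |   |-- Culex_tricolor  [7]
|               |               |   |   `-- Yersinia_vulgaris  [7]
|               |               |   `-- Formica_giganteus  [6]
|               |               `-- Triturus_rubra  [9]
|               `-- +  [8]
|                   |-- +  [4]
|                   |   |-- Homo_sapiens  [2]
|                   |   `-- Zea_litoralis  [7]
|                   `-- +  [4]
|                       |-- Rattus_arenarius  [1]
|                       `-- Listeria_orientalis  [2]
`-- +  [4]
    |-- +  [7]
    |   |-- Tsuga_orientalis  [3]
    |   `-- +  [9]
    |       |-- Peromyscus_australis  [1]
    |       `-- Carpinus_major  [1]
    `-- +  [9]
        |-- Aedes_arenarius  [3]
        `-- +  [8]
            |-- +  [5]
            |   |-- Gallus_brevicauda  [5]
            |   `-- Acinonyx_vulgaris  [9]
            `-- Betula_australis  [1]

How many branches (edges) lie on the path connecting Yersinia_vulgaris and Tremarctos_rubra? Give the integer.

5

The MRCA of Yersinia_vulgaris and Tremarctos_rubra is the node subtending (Tremarctos_rubra,(((Culex_tricolor,Yersinia_vulgaris),Formica_giganteus),Triturus_rubra)).
From Yersinia_vulgaris up to that node: 4 branches. From Tremarctos_rubra up to the same node: 1 branch. Total: 4 + 1 = 5.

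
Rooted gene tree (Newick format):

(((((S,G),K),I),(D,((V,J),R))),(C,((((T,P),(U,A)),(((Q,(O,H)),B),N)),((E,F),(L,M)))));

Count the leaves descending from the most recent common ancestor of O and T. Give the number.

The MRCA of O and T is the node subtending (((T,P),(U,A)),(((Q,(O,H)),B),N)).
That clade contains 9 terminal taxa: A, B, H, N, O, P, Q, T, U.

9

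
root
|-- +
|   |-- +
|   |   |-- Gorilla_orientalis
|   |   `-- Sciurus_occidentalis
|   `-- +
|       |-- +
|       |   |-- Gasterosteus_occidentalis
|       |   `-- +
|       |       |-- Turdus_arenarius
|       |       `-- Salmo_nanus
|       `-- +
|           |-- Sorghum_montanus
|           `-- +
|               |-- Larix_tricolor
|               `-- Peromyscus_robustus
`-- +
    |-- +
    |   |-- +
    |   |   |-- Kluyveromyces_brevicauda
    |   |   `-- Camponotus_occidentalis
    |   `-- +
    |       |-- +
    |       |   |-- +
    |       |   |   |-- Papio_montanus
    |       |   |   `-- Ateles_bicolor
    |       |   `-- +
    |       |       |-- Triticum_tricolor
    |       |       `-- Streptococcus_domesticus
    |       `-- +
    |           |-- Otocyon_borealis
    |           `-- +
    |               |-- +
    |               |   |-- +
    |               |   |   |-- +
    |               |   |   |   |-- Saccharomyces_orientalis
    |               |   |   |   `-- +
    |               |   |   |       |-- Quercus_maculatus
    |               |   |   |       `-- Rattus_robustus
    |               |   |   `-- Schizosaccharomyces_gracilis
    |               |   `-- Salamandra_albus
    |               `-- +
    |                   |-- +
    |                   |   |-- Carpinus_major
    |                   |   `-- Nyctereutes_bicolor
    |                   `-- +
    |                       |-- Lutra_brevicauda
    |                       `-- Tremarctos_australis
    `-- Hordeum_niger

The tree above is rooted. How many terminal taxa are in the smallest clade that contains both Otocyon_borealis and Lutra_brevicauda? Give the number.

The MRCA of Otocyon_borealis and Lutra_brevicauda is the node subtending (Otocyon_borealis,((((Saccharomyces_orientalis,(Quercus_maculatus,Rattus_robustus)),Schizosaccharomyces_gracilis),Salamandra_albus),((Carpinus_major,Nyctereutes_bicolor),(Lutra_brevicauda,Tremarctos_australis)))).
That clade contains 10 terminal taxa: Carpinus_major, Lutra_brevicauda, Nyctereutes_bicolor, Otocyon_borealis, Quercus_maculatus, Rattus_robustus, Saccharomyces_orientalis, Salamandra_albus, Schizosaccharomyces_gracilis, Tremarctos_australis.

10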